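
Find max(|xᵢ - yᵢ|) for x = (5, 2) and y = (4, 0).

max(|x_i - y_i|) = max(|5 - 4|, |2 - 0|) = max(1, 2) = 2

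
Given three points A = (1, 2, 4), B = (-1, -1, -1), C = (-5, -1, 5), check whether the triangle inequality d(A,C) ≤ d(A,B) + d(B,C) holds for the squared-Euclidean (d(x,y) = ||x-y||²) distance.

d(A,B) = 2² + 3² + 5² = 38, d(B,C) = 4² + 0² + 6² = 52, d(A,C) = 6² + 3² + 1² = 46.
d(A,C) = 46 ≤ 38 + 52 = 90. Triangle inequality is satisfied.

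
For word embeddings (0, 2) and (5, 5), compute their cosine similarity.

With u = (0, 2), v = (5, 5):
u·v = 0·5 + 2·5 = 0 + 10 = 10.
|u| = √(0² + 2²) = √4, |v| = √(5² + 5²) = √50, so |u||v| = √(4·50) = √200.
cos θ = (u·v)/(|u||v|) = 10/√200 ≈ 0.7071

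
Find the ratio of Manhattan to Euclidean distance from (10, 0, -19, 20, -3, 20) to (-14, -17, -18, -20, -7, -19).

L1 = |10 - (-14)| + |0 - (-17)| + |-19 - (-18)| + |20 - (-20)| + |-3 - (-7)| + |20 - (-19)| = 24 + 17 + 1 + 40 + 4 + 39 = 125
L2 = √(24² + 17² + 1² + 40² + 4² + 39²) = √4003 ≈ 63.2693
L1 ≥ L2 always (equality iff movement is along one axis); L1 > L2 here.
Ratio L1/L2 = 125/√4003 ≈ 1.9757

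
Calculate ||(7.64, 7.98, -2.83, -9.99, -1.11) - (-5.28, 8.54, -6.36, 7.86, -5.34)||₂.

√(Σ(x_i - y_i)²) = √((7.64 - (-5.28))² + (7.98 - 8.54)² + (-2.83 - (-6.36))² + (-9.99 - 7.86)² + (-1.11 - (-5.34))²)
= √(12.92² + (-0.56)² + 3.53² + (-17.85)² + 4.23²) = √(166.9264 + 0.3136 + 12.4609 + 318.6225 + 17.8929) = √516.2163 ≈ 22.7204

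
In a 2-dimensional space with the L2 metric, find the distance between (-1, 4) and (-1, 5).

(Σ|x_i - y_i|^2)^(1/2) = (|-1 - (-1)|^2 + |4 - 5|^2)^(1/2)
= (0^2 + 1^2)^(1/2) = (0 + 1)^(1/2) = (1)^(1/2) = 1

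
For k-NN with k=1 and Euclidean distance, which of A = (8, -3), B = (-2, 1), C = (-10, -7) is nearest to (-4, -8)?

Distances: d(A) = 13, d(B) ≈ 9.2195, d(C) ≈ 6.0828. Nearest: C = (-10, -7) with distance 6.0828.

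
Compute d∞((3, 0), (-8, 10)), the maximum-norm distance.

max(|x_i - y_i|) = max(|3 - (-8)|, |0 - 10|) = max(11, 10) = 11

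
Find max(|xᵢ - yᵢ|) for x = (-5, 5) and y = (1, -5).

max(|x_i - y_i|) = max(|-5 - 1|, |5 - (-5)|) = max(6, 10) = 10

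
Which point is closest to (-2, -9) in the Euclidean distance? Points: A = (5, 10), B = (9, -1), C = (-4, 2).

Distances: d(A) ≈ 20.2485, d(B) ≈ 13.6015, d(C) ≈ 11.1803. Nearest: C = (-4, 2) with distance 11.1803.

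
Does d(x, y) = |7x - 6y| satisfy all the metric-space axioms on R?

No. d fails symmetry: d(7, 8) = |7·7 - 6·8| = |1| = 1, but d(8, 7) = |7·8 - 6·7| = |14| = 14. Since 1 ≠ 14, d(x,y) ≠ d(y,x) in general.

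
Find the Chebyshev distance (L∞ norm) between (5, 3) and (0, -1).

max(|x_i - y_i|) = max(|5 - 0|, |3 - (-1)|) = max(5, 4) = 5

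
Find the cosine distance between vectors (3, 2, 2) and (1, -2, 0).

With u = (3, 2, 2), v = (1, -2, 0):
u·v = 3·1 + 2·(-2) + 2·0 = 3 + (-4) + 0 = -1.
|u| = √(3² + 2² + 2²) = √17, |v| = √(1² + (-2)² + 0²) = √5, so |u||v| = √(17·5) = √85.
cos θ = (u·v)/(|u||v|) = -1/√85 ≈ -0.1085
Cosine distance = 1 - cos θ ≈ 1 - (-0.1085) = 1.1085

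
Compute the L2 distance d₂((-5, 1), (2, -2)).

√(Σ(x_i - y_i)²) = √((-5 - 2)² + (1 - (-2))²)
= √((-7)² + 3²) = √(49 + 9) = √58 ≈ 7.6158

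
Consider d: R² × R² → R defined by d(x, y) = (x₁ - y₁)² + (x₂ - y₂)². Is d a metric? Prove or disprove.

No. The squared Euclidean distance fails the triangle inequality. Counterexample: x = (0, 0), y = (1, 1), z = (2, 2). d(x,z) = 2² + 2² = 8, but d(x,y) + d(y,z) = (1² + 1²) + (1² + 1²) = 2 + 2 = 4. Since 8 > 4, the triangle inequality is violated. (Note: √d, the ordinary Euclidean distance, IS a metric.)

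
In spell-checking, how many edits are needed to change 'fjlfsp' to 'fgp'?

Let D[i][j] be the edit distance between the first i characters of 'fjlfsp' and the first j characters of 'fgp', with D[i][0] = i, D[0][j] = j, and D[i][j] = D[i-1][j-1] if the characters match, else 1 + min(D[i-1][j], D[i][j-1], D[i-1][j-1]). Filling the table (rows: prefixes of 'fjlfsp', columns: prefixes of 'fgp'):
     ε  f  g  p
  ε  0  1  2  3
  f  1  0  1  2
  j  2  1  1  2
  l  3  2  2  2
  f  4  3  3  3
  s  5  4  4  4
  p  6  5  5  4
The bottom-right entry gives D[6][3] = 4, so no sequence of fewer than 4 edits works. Backtracking through the table gives one optimal edit sequence (4 edits):
  fjlfsp → jlfsp (del f @1)
  jlfsp → lfsp (del j @1)
  lfsp → fsp (del l @1)
  fsp → fgp (sub s→g @2)
Edit distance = 4.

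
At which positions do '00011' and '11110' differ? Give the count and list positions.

Differing positions: 1, 2, 3, 5. Hamming distance = 4.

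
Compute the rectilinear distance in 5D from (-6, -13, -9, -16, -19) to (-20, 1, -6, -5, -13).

Σ|x_i - y_i| = |-6 - (-20)| + |-13 - 1| + |-9 - (-6)| + |-16 - (-5)| + |-19 - (-13)| = 14 + 14 + 3 + 11 + 6 = 48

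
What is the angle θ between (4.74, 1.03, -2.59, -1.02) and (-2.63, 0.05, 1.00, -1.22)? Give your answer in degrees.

With u = (4.74, 1.03, -2.59, -1.02), v = (-2.63, 0.05, 1.00, -1.22):
u·v = 4.74·(-2.63) + 1.03·0.05 + (-2.59)·1 + (-1.02)·(-1.22) = (-12.4662) + 0.0515 + (-2.59) + 1.2444 = -13.7603.
|u| = √(4.74² + 1.03² + (-2.59)² + (-1.02)²) = √(22.4676 + 1.0609 + 6.7081 + 1.0404) = √31.277, |v| = √((-2.63)² + 0.05² + 1² + (-1.22)²) = √(6.9169 + 0.0025 + 1 + 1.4884) = √9.4078.
cos θ = (u·v)/(|u||v|) = -13.7603/(√31.277·√9.4078) ≈ -0.802179
θ = arccos(-0.802179) ≈ 143.34°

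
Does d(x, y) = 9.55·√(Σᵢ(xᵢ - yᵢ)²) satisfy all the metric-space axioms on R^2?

Yes. The L2 (Euclidean) norm induces a metric on R^2, and multiplying a metric by a positive constant 9.55 > 0 preserves all four axioms: non-negativity (9.55·||x-y|| ≥ 0), identity (9.55·||x-y|| = 0 ⟺ ||x-y|| = 0 ⟺ x = y), symmetry (||x-y|| = ||y-x||), and the triangle inequality (9.55·||x-z|| ≤ 9.55·||x-y|| + 9.55·||y-z||). So d is a metric.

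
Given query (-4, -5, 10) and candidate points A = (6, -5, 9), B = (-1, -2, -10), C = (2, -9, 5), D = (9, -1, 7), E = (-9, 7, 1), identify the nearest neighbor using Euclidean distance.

Distances: d(A) ≈ 10.0499, d(B) ≈ 20.445, d(C) ≈ 8.775, d(D) ≈ 13.9284, d(E) ≈ 15.8114. Nearest: C = (2, -9, 5) with distance 8.775.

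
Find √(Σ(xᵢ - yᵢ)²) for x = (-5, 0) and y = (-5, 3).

√(Σ(x_i - y_i)²) = √((-5 - (-5))² + (0 - 3)²)
= √(0² + (-3)²) = √(0 + 9) = √9 = 3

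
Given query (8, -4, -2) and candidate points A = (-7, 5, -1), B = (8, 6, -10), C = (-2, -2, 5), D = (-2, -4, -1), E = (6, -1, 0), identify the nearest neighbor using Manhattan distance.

Distances: d(A) = 25, d(B) = 18, d(C) = 19, d(D) = 11, d(E) = 7. Nearest: E = (6, -1, 0) with distance 7.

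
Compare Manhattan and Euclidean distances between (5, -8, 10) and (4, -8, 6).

L1 = |5 - 4| + |-8 - (-8)| + |10 - 6| = 1 + 0 + 4 = 5
L2 = √(1² + 0² + 4²) = √17 ≈ 4.1231
L1 ≥ L2 always (equality iff movement is along one axis); L1 > L2 here.
Ratio L1/L2 = 5/√17 ≈ 1.2127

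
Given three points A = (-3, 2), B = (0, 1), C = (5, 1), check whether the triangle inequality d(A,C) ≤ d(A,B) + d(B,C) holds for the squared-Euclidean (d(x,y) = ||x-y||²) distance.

d(A,B) = 3² + 1² = 10, d(B,C) = 5² + 0² = 25, d(A,C) = 8² + 1² = 65.
d(A,C) = 65 > 10 + 25 = 35. Triangle inequality is VIOLATED. (Squared-Euclidean is not a metric — this is a counterexample.)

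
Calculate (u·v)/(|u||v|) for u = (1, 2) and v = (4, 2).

With u = (1, 2), v = (4, 2):
u·v = 1·4 + 2·2 = 4 + 4 = 8.
|u| = √(1² + 2²) = √5, |v| = √(4² + 2²) = √20, so |u||v| = √(5·20) = √100 = 10.
cos θ = (u·v)/(|u||v|) = 8/10 = 0.8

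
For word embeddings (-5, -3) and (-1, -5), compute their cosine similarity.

With u = (-5, -3), v = (-1, -5):
u·v = (-5)·(-1) + (-3)·(-5) = 5 + 15 = 20.
|u| = √((-5)² + (-3)²) = √34, |v| = √((-1)² + (-5)²) = √26, so |u||v| = √(34·26) = √884.
cos θ = (u·v)/(|u||v|) = 20/√884 ≈ 0.6727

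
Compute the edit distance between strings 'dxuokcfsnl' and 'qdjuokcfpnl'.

Let D[i][j] be the edit distance between the first i characters of 'dxuokcfsnl' and the first j characters of 'qdjuokcfpnl', with D[i][0] = i, D[0][j] = j, and D[i][j] = D[i-1][j-1] if the characters match, else 1 + min(D[i-1][j], D[i][j-1], D[i-1][j-1]). Filling the table (rows: prefixes of 'dxuokcfsnl', columns: prefixes of 'qdjuokcfpnl'):
     ε  q  d  j  u  o  k  c  f  p  n  l
  ε  0  1  2  3  4  5  6  7  8  9 10 11
  d  1  1  1  2  3  4  5  6  7  8  9 10
  x  2  2  2  2  3  4  5  6  7  8  9 10
  u  3  3  3  3  2  3  4  5  6  7  8  9
  o  4  4  4  4  3  2  3  4  5  6  7  8
  k  5  5  5  5  4  3  2  3  4  5  6  7
  c  6  6  6  6  5  4  3  2  3  4  5  6
  f  7  7  7  7  6  5  4  3  2  3  4  5
  s  8  8  8  8  7  6  5  4  3  3  4  5
  n  9  9  9  9  8  7  6  5  4  4  3  4
  l 10 10 10 10  9  8  7  6  5  5  4  3
The bottom-right entry gives D[10][11] = 3, so no sequence of fewer than 3 edits works. Backtracking through the table gives one optimal edit sequence (3 edits):
  dxuokcfsnl → qdxuokcfsnl (ins q @1)
  qdxuokcfsnl → qdjuokcfsnl (sub x→j @3)
  qdjuokcfsnl → qdjuokcfpnl (sub s→p @9)
Edit distance = 3.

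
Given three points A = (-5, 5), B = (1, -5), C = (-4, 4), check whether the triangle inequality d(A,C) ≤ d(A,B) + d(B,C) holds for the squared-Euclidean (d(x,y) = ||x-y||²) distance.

d(A,B) = 6² + 10² = 136, d(B,C) = 5² + 9² = 106, d(A,C) = 1² + 1² = 2.
d(A,C) = 2 ≤ 136 + 106 = 242. Triangle inequality is satisfied.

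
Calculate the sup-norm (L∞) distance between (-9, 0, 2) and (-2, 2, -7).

max(|x_i - y_i|) = max(|-9 - (-2)|, |0 - 2|, |2 - (-7)|) = max(7, 2, 9) = 9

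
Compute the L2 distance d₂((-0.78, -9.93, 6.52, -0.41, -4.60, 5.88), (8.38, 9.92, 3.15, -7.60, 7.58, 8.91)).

√(Σ(x_i - y_i)²) = √((-0.78 - 8.38)² + (-9.93 - 9.92)² + (6.52 - 3.15)² + (-0.41 - (-7.6))² + (-4.6 - 7.58)² + (5.88 - 8.91)²)
= √((-9.16)² + (-19.85)² + 3.37² + 7.19² + (-12.18)² + (-3.03)²) = √(83.9056 + 394.0225 + 11.3569 + 51.6961 + 148.3524 + 9.1809) = √698.5144 ≈ 26.4294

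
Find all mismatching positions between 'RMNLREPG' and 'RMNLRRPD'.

Differing positions: 6, 8. Hamming distance = 2.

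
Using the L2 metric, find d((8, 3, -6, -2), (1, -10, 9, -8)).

√(Σ(x_i - y_i)²) = √((8 - 1)² + (3 - (-10))² + (-6 - 9)² + (-2 - (-8))²)
= √(7² + 13² + (-15)² + 6²) = √(49 + 169 + 225 + 36) = √479 ≈ 21.8861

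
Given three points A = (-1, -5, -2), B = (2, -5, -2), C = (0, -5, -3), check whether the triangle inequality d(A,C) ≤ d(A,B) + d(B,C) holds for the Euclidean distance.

d(A,B) = √(3² + 0² + 0²) = √9 = 3, d(B,C) = √(2² + 0² + 1²) = √5 ≈ 2.2361, d(A,C) = √(1² + 0² + 1²) = √2 ≈ 1.4142.
d(A,C) ≈ 1.4142 ≤ 3 + 2.2361 = 5.2361. Triangle inequality is satisfied.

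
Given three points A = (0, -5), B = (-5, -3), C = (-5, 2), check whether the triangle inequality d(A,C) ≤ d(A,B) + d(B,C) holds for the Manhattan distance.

d(A,B) = 5 + 2 = 7, d(B,C) = 0 + 5 = 5, d(A,C) = 5 + 7 = 12.
d(A,C) = 12 ≤ 7 + 5 = 12. Triangle inequality is satisfied.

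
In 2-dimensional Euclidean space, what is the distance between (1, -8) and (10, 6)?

√(Σ(x_i - y_i)²) = √((1 - 10)² + (-8 - 6)²)
= √((-9)² + (-14)²) = √(81 + 196) = √277 ≈ 16.6433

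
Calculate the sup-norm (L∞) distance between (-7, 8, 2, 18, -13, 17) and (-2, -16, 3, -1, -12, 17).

max(|x_i - y_i|) = max(|-7 - (-2)|, |8 - (-16)|, |2 - 3|, |18 - (-1)|, |-13 - (-12)|, |17 - 17|) = max(5, 24, 1, 19, 1, 0) = 24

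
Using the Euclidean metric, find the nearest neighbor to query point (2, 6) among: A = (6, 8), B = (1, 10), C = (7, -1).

Distances: d(A) ≈ 4.4721, d(B) ≈ 4.1231, d(C) ≈ 8.6023. Nearest: B = (1, 10) with distance 4.1231.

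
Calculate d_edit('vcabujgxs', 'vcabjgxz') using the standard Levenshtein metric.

Let D[i][j] be the edit distance between the first i characters of 'vcabujgxs' and the first j characters of 'vcabjgxz', with D[i][0] = i, D[0][j] = j, and D[i][j] = D[i-1][j-1] if the characters match, else 1 + min(D[i-1][j], D[i][j-1], D[i-1][j-1]). Filling the table (rows: prefixes of 'vcabujgxs', columns: prefixes of 'vcabjgxz'):
     ε  v  c  a  b  j  g  x  z
  ε  0  1  2  3  4  5  6  7  8
  v  1  0  1  2  3  4  5  6  7
  c  2  1  0  1  2  3  4  5  6
  a  3  2  1  0  1  2  3  4  5
  b  4  3  2  1  0  1  2  3  4
  u  5  4  3  2  1  1  2  3  4
  j  6  5  4  3  2  1  2  3  4
  g  7  6  5  4  3  2  1  2  3
  x  8  7  6  5  4  3  2  1  2
  s  9  8  7  6  5  4  3  2  2
The bottom-right entry gives D[9][8] = 2, so no sequence of fewer than 2 edits works. Backtracking through the table gives one optimal edit sequence (2 edits):
  vcabujgxs → vcabjgxs (del u @5)
  vcabjgxs → vcabjgxz (sub s→z @8)
Edit distance = 2.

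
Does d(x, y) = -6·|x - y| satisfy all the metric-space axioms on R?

No. With c = -6 < 0, d fails non-negativity: d(5, 13) = -6·|5 - 13| = -6·8 = -48 < 0.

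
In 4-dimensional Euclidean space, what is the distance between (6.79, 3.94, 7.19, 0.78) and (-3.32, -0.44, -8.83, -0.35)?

√(Σ(x_i - y_i)²) = √((6.79 - (-3.32))² + (3.94 - (-0.44))² + (7.19 - (-8.83))² + (0.78 - (-0.35))²)
= √(10.11² + 4.38² + 16.02² + 1.13²) = √(102.2121 + 19.1844 + 256.6404 + 1.2769) = √379.3138 ≈ 19.476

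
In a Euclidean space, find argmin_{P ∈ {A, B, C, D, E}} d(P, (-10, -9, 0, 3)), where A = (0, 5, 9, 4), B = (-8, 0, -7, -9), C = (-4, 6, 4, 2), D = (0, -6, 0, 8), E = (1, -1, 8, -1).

Distances: d(A) ≈ 19.4422, d(B) ≈ 16.6733, d(C) ≈ 16.6733, d(D) ≈ 11.5758, d(E) ≈ 16.2788. Nearest: D = (0, -6, 0, 8) with distance 11.5758.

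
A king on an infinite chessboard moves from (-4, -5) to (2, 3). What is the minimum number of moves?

max(|x_i - y_i|) = max(|-4 - 2|, |-5 - 3|) = max(6, 8) = 8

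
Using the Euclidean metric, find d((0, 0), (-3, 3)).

√(Σ(x_i - y_i)²) = √((0 - (-3))² + (0 - 3)²)
= √(3² + (-3)²) = √(9 + 9) = √18 ≈ 4.2426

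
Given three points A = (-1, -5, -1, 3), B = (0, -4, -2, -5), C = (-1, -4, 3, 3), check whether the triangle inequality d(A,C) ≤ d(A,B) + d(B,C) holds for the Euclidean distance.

d(A,B) = √(1² + 1² + 1² + 8²) = √67 ≈ 8.1854, d(B,C) = √(1² + 0² + 5² + 8²) = √90 ≈ 9.4868, d(A,C) = √(0² + 1² + 4² + 0²) = √17 ≈ 4.1231.
d(A,C) ≈ 4.1231 ≤ 8.1854 + 9.4868 = 17.6722. Triangle inequality is satisfied.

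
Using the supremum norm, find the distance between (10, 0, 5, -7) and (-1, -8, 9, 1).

max(|x_i - y_i|) = max(|10 - (-1)|, |0 - (-8)|, |5 - 9|, |-7 - 1|) = max(11, 8, 4, 8) = 11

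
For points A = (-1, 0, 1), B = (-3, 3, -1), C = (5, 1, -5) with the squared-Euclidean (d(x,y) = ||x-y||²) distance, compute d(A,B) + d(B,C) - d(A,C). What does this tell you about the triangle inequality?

d(A,B) = 2² + 3² + 2² = 17, d(B,C) = 8² + 2² + 4² = 84, d(A,C) = 6² + 1² + 6² = 73.
d(A,B) + d(B,C) - d(A,C) = 17 + 84 - 73 = 101 - 73 = 28. This is ≥ 0, so the triangle inequality holds for these points.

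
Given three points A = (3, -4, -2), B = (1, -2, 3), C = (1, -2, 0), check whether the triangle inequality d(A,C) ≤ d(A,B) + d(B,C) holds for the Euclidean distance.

d(A,B) = √(2² + 2² + 5²) = √33 ≈ 5.7446, d(B,C) = √(0² + 0² + 3²) = √9 = 3, d(A,C) = √(2² + 2² + 2²) = √12 ≈ 3.4641.
d(A,C) ≈ 3.4641 ≤ 5.7446 + 3 = 8.7446. Triangle inequality is satisfied.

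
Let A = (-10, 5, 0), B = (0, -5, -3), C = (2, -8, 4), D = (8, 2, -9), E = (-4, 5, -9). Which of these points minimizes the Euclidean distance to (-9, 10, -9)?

Distances: d(A) ≈ 10.3441, d(B) ≈ 18.4932, d(C) ≈ 24.779, d(D) ≈ 18.7883, d(E) ≈ 7.0711. Nearest: E = (-4, 5, -9) with distance 7.0711.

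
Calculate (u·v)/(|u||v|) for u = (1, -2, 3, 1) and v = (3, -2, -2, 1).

With u = (1, -2, 3, 1), v = (3, -2, -2, 1):
u·v = 1·3 + (-2)·(-2) + 3·(-2) + 1·1 = 3 + 4 + (-6) + 1 = 2.
|u| = √(1² + (-2)² + 3² + 1²) = √15, |v| = √(3² + (-2)² + (-2)² + 1²) = √18, so |u||v| = √(15·18) = √270.
cos θ = (u·v)/(|u||v|) = 2/√270 ≈ 0.1217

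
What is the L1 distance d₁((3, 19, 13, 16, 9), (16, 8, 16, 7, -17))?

Σ|x_i - y_i| = |3 - 16| + |19 - 8| + |13 - 16| + |16 - 7| + |9 - (-17)| = 13 + 11 + 3 + 9 + 26 = 62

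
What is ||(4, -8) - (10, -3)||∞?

max(|x_i - y_i|) = max(|4 - 10|, |-8 - (-3)|) = max(6, 5) = 6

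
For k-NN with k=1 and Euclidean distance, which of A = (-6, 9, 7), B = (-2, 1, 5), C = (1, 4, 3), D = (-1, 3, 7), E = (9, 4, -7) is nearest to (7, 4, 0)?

Distances: d(A) ≈ 15.5885, d(B) ≈ 10.7238, d(C) ≈ 6.7082, d(D) ≈ 10.6771, d(E) ≈ 7.2801. Nearest: C = (1, 4, 3) with distance 6.7082.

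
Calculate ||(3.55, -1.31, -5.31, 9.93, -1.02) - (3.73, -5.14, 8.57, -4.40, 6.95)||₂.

√(Σ(x_i - y_i)²) = √((3.55 - 3.73)² + (-1.31 - (-5.14))² + (-5.31 - 8.57)² + (9.93 - (-4.4))² + (-1.02 - 6.95)²)
= √((-0.18)² + 3.83² + (-13.88)² + 14.33² + (-7.97)²) = √(0.0324 + 14.6689 + 192.6544 + 205.3489 + 63.5209) = √476.2255 ≈ 21.8226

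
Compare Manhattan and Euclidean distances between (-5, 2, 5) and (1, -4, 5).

L1 = |-5 - 1| + |2 - (-4)| + |5 - 5| = 6 + 6 + 0 = 12
L2 = √(6² + 6² + 0²) = √72 ≈ 8.4853
L1 ≥ L2 always (equality iff movement is along one axis); L1 > L2 here.
Ratio L1/L2 = 12/√72 ≈ 1.4142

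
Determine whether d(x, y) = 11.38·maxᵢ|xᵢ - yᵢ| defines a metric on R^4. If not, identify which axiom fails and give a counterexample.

Yes. The L∞ (Chebyshev) norm induces a metric on R^4, and multiplying a metric by a positive constant 11.38 > 0 preserves all four axioms: non-negativity (11.38·||x-y|| ≥ 0), identity (11.38·||x-y|| = 0 ⟺ ||x-y|| = 0 ⟺ x = y), symmetry (||x-y|| = ||y-x||), and the triangle inequality (11.38·||x-z|| ≤ 11.38·||x-y|| + 11.38·||y-z||). So d is a metric.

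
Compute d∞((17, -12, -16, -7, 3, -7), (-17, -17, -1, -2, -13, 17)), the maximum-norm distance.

max(|x_i - y_i|) = max(|17 - (-17)|, |-12 - (-17)|, |-16 - (-1)|, |-7 - (-2)|, |3 - (-13)|, |-7 - 17|) = max(34, 5, 15, 5, 16, 24) = 34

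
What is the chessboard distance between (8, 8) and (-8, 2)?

max(|x_i - y_i|) = max(|8 - (-8)|, |8 - 2|) = max(16, 6) = 16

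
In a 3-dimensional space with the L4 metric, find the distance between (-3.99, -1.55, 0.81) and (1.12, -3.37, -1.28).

(Σ|x_i - y_i|^4)^(1/4) = (|-3.99 - 1.12|^4 + |-1.55 - (-3.37)|^4 + |0.81 - (-1.28)|^4)^(1/4)
= (5.11^4 + 1.82^4 + 2.09^4)^(1/4) ≈ (681.8418 + 10.972 + 19.0803)^(1/4) = (711.8941)^(1/4) ≈ 5.1654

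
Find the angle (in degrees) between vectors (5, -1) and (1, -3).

With u = (5, -1), v = (1, -3):
u·v = 5·1 + (-1)·(-3) = 5 + 3 = 8.
|u| = √(5² + (-1)²) = √26, |v| = √(1² + (-3)²) = √10, so |u||v| = √(26·10) = √260.
cos θ = (u·v)/(|u||v|) = 8/√260 ≈ 0.496139
θ = arccos(0.496139) ≈ 60.26°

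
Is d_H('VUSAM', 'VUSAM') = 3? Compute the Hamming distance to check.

Differing positions: none. Hamming distance = 0, so the claim that d_H = 3 is false.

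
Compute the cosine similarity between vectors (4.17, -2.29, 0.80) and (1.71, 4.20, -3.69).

With u = (4.17, -2.29, 0.80), v = (1.71, 4.20, -3.69):
u·v = 4.17·1.71 + (-2.29)·4.2 + 0.8·(-3.69) = 7.1307 + (-9.618) + (-2.952) = -5.4393.
|u| = √(4.17² + (-2.29)² + 0.8²) = √(17.3889 + 5.2441 + 0.64) = √23.273, |v| = √(1.71² + 4.2² + (-3.69)²) = √(2.9241 + 17.64 + 13.6161) = √34.1802.
cos θ = (u·v)/(|u||v|) = -5.4393/(√23.273·√34.1802) ≈ -0.1929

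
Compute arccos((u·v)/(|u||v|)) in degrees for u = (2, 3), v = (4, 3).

With u = (2, 3), v = (4, 3):
u·v = 2·4 + 3·3 = 8 + 9 = 17.
|u| = √(2² + 3²) = √13, |v| = √(4² + 3²) = √25, so |u||v| = √(13·25) = √325.
cos θ = (u·v)/(|u||v|) = 17/√325 ≈ 0.94299
θ = arccos(0.94299) ≈ 19.44°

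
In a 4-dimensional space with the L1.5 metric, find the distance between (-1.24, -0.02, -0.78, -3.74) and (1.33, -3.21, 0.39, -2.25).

(Σ|x_i - y_i|^1.5)^(1/1.5) = (|-1.24 - 1.33|^1.5 + |-0.02 - (-3.21)|^1.5 + |-0.78 - 0.39|^1.5 + |-3.74 - (-2.25)|^1.5)^(1/1.5)
= (2.57^1.5 + 3.19^1.5 + 1.17^1.5 + 1.49^1.5)^(1/1.5) ≈ (4.12 + 5.6975 + 1.2655 + 1.8188)^(1/1.5) = (12.9018)^(1/1.5) ≈ 5.5009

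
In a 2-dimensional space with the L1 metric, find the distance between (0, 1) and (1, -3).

Σ|x_i - y_i| = |0 - 1| + |1 - (-3)| = 1 + 4 = 5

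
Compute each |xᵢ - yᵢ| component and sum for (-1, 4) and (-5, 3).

Σ|x_i - y_i| = |-1 - (-5)| + |4 - 3| = 4 + 1 = 5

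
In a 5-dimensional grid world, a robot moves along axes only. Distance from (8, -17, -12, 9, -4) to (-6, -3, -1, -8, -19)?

Σ|x_i - y_i| = |8 - (-6)| + |-17 - (-3)| + |-12 - (-1)| + |9 - (-8)| + |-4 - (-19)| = 14 + 14 + 11 + 17 + 15 = 71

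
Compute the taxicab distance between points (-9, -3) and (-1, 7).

Σ|x_i - y_i| = |-9 - (-1)| + |-3 - 7| = 8 + 10 = 18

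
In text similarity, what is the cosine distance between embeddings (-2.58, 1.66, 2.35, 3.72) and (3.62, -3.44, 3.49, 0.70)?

With u = (-2.58, 1.66, 2.35, 3.72), v = (3.62, -3.44, 3.49, 0.70):
u·v = (-2.58)·3.62 + 1.66·(-3.44) + 2.35·3.49 + 3.72·0.7 = (-9.3396) + (-5.7104) + 8.2015 + 2.604 = -4.2445.
|u| = √((-2.58)² + 1.66² + 2.35² + 3.72²) = √(6.6564 + 2.7556 + 5.5225 + 13.8384) = √28.7729, |v| = √(3.62² + (-3.44)² + 3.49² + 0.7²) = √(13.1044 + 11.8336 + 12.1801 + 0.49) = √37.6081.
cos θ = (u·v)/(|u||v|) = -4.2445/(√28.7729·√37.6081) ≈ -0.129
Cosine distance = 1 - cos θ ≈ 1 - (-0.129) = 1.129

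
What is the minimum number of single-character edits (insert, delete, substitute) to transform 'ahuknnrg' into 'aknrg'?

Let D[i][j] be the edit distance between the first i characters of 'ahuknnrg' and the first j characters of 'aknrg', with D[i][0] = i, D[0][j] = j, and D[i][j] = D[i-1][j-1] if the characters match, else 1 + min(D[i-1][j], D[i][j-1], D[i-1][j-1]). Filling the table (rows: prefixes of 'ahuknnrg', columns: prefixes of 'aknrg'):
     ε  a  k  n  r  g
  ε  0  1  2  3  4  5
  a  1  0  1  2  3  4
  h  2  1  1  2  3  4
  u  3  2  2  2  3  4
  k  4  3  2  3  3  4
  n  5  4  3  2  3  4
  n  6  5  4  3  3  4
  r  7  6  5  4  3  4
  g  8  7  6  5  4  3
The bottom-right entry gives D[8][5] = 3, so no sequence of fewer than 3 edits works. Backtracking through the table gives one optimal edit sequence (3 edits):
  ahuknnrg → auknnrg (del h @2)
  auknnrg → aknnrg (del u @2)
  aknnrg → aknrg (del n @3)
Edit distance = 3.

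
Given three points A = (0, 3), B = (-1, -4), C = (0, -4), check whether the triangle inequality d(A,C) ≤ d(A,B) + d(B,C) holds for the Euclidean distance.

d(A,B) = √(1² + 7²) = √50 ≈ 7.0711, d(B,C) = √(1² + 0²) = √1 = 1, d(A,C) = √(0² + 7²) = √49 = 7.
d(A,C) = 7 ≤ 7.0711 + 1 = 8.0711. Triangle inequality is satisfied.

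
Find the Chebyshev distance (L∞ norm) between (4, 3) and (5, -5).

max(|x_i - y_i|) = max(|4 - 5|, |3 - (-5)|) = max(1, 8) = 8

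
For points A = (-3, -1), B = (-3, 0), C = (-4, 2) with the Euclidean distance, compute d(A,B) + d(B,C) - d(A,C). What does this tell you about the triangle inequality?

d(A,B) = √(0² + 1²) = √1 = 1, d(B,C) = √(1² + 2²) = √5 ≈ 2.2361, d(A,C) = √(1² + 3²) = √10 ≈ 3.1623.
d(A,B) + d(B,C) - d(A,C) = 1 + 2.2361 - 3.1623 = 3.2361 - 3.1623 = 0.0738 (to 4 decimal places). This is ≥ 0, so the triangle inequality holds for these points.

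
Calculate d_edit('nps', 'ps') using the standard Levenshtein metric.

Let D[i][j] be the edit distance between the first i characters of 'nps' and the first j characters of 'ps', with D[i][0] = i, D[0][j] = j, and D[i][j] = D[i-1][j-1] if the characters match, else 1 + min(D[i-1][j], D[i][j-1], D[i-1][j-1]). Filling the table (rows: prefixes of 'nps', columns: prefixes of 'ps'):
     ε  p  s
  ε  0  1  2
  n  1  1  2
  p  2  1  2
  s  3  2  1
The bottom-right entry gives D[3][2] = 1, so no sequence of fewer than 1 edit works. Backtracking through the table gives one optimal edit sequence (1 edit):
  nps → ps (del n @1)
Edit distance = 1.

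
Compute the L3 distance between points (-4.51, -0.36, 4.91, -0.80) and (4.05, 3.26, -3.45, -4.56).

(Σ|x_i - y_i|^3)^(1/3) = (|-4.51 - 4.05|^3 + |-0.36 - 3.26|^3 + |4.91 - (-3.45)|^3 + |-0.8 - (-4.56)|^3)^(1/3)
= (8.56^3 + 3.62^3 + 8.36^3 + 3.76^3)^(1/3) ≈ (627.222 + 47.4379 + 584.2771 + 53.1574)^(1/3) = (1312.0944)^(1/3) ≈ 10.9477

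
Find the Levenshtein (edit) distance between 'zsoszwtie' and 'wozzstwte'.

Let D[i][j] be the edit distance between the first i characters of 'zsoszwtie' and the first j characters of 'wozzstwte', with D[i][0] = i, D[0][j] = j, and D[i][j] = D[i-1][j-1] if the characters match, else 1 + min(D[i-1][j], D[i][j-1], D[i-1][j-1]). Filling the table (rows: prefixes of 'zsoszwtie', columns: prefixes of 'wozzstwte'):
     ε  w  o  z  z  s  t  w  t  e
  ε  0  1  2  3  4  5  6  7  8  9
  z  1  1  2  2  3  4  5  6  7  8
  s  2  2  2  3  3  3  4  5  6  7
  o  3  3  2  3  4  4  4  5  6  7
  s  4  4  3  3  4  4  5  5  6  7
  z  5  5  4  3  3  4  5  6  6  7
  w  6  5  5  4  4  4  5  5  6  7
  t  7  6  6  5  5  5  4  5  5  6
  i  8  7  7  6  6  6  5  5  6  6
  e  9  8  8  7  7  7  6  6  6  6
The bottom-right entry gives D[9][9] = 6, so no sequence of fewer than 6 edits works. Backtracking through the table gives one optimal edit sequence (6 edits):
  zsoszwtie → soszwtie (del z @1)
  soszwtie → woszwtie (sub s→w @1)
  woszwtie → wozzwtie (sub s→z @3)
  wozzwtie → wozzstie (sub w→s @5)
  wozzstie → wozzstwie (ins w @7)
  wozzstwie → wozzstwte (sub i→t @8)
Edit distance = 6.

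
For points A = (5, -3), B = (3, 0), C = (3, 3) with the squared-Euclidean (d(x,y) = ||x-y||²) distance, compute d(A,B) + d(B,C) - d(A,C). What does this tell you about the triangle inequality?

d(A,B) = 2² + 3² = 13, d(B,C) = 0² + 3² = 9, d(A,C) = 2² + 6² = 40.
d(A,B) + d(B,C) - d(A,C) = 13 + 9 - 40 = 22 - 40 = -18. This is < 0, so the triangle inequality FAILS for these points (squared-Euclidean is not a metric).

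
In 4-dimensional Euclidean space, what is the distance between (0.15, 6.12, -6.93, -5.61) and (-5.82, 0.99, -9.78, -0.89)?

√(Σ(x_i - y_i)²) = √((0.15 - (-5.82))² + (6.12 - 0.99)² + (-6.93 - (-9.78))² + (-5.61 - (-0.89))²)
= √(5.97² + 5.13² + 2.85² + (-4.72)²) = √(35.6409 + 26.3169 + 8.1225 + 22.2784) = √92.3587 ≈ 9.6103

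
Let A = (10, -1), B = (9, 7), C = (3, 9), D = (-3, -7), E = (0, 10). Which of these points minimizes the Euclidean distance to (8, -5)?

Distances: d(A) ≈ 4.4721, d(B) ≈ 12.0416, d(C) ≈ 14.8661, d(D) ≈ 11.1803, d(E) = 17. Nearest: A = (10, -1) with distance 4.4721.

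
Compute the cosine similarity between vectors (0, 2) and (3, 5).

With u = (0, 2), v = (3, 5):
u·v = 0·3 + 2·5 = 0 + 10 = 10.
|u| = √(0² + 2²) = √4, |v| = √(3² + 5²) = √34, so |u||v| = √(4·34) = √136.
cos θ = (u·v)/(|u||v|) = 10/√136 ≈ 0.8575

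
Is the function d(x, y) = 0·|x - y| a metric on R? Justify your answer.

No. With c = 0, d(x,y) = 0 for all x, y. This fails identity of indiscernibles: d(6, 7) = 0 but 6 ≠ 7.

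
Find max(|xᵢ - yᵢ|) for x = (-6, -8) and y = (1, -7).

max(|x_i - y_i|) = max(|-6 - 1|, |-8 - (-7)|) = max(7, 1) = 7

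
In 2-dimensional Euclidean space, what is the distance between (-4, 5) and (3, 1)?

√(Σ(x_i - y_i)²) = √((-4 - 3)² + (5 - 1)²)
= √((-7)² + 4²) = √(49 + 16) = √65 ≈ 8.0623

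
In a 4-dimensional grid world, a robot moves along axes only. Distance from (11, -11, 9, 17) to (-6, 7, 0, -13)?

Σ|x_i - y_i| = |11 - (-6)| + |-11 - 7| + |9 - 0| + |17 - (-13)| = 17 + 18 + 9 + 30 = 74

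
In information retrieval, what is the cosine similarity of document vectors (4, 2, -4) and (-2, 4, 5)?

With u = (4, 2, -4), v = (-2, 4, 5):
u·v = 4·(-2) + 2·4 + (-4)·5 = (-8) + 8 + (-20) = -20.
|u| = √(4² + 2² + (-4)²) = √36, |v| = √((-2)² + 4² + 5²) = √45, so |u||v| = √(36·45) = √1620.
cos θ = (u·v)/(|u||v|) = -20/√1620 ≈ -0.4969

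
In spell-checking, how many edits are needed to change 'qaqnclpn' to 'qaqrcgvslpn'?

Let D[i][j] be the edit distance between the first i characters of 'qaqnclpn' and the first j characters of 'qaqrcgvslpn', with D[i][0] = i, D[0][j] = j, and D[i][j] = D[i-1][j-1] if the characters match, else 1 + min(D[i-1][j], D[i][j-1], D[i-1][j-1]). Filling the table (rows: prefixes of 'qaqnclpn', columns: prefixes of 'qaqrcgvslpn'):
     ε  q  a  q  r  c  g  v  s  l  p  n
  ε  0  1  2  3  4  5  6  7  8  9 10 11
  q  1  0  1  2  3  4  5  6  7  8  9 10
  a  2  1  0  1  2  3  4  5  6  7  8  9
  q  3  2  1  0  1  2  3  4  5  6  7  8
  n  4  3  2  1  1  2  3  4  5  6  7  7
  c  5  4  3  2  2  1  2  3  4  5  6  7
  l  6  5  4  3  3  2  2  3  4  4  5  6
  p  7  6  5  4  4  3  3  3  4  5  4  5
  n  8  7  6  5  5  4  4  4  4  5  5  4
The bottom-right entry gives D[8][11] = 4, so no sequence of fewer than 4 edits works. Backtracking through the table gives one optimal edit sequence (4 edits):
  qaqnclpn → qaqrclpn (sub n→r @4)
  qaqrclpn → qaqrcglpn (ins g @6)
  qaqrcglpn → qaqrcgvlpn (ins v @7)
  qaqrcgvlpn → qaqrcgvslpn (ins s @8)
Edit distance = 4.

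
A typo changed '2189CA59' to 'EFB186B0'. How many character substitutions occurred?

Differing positions: 1, 2, 3, 4, 5, 6, 7, 8. Hamming distance = 8.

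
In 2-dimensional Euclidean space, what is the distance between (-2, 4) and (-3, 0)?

√(Σ(x_i - y_i)²) = √((-2 - (-3))² + (4 - 0)²)
= √(1² + 4²) = √(1 + 16) = √17 ≈ 4.1231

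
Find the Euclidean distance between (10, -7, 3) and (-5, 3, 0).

√(Σ(x_i - y_i)²) = √((10 - (-5))² + (-7 - 3)² + (3 - 0)²)
= √(15² + (-10)² + 3²) = √(225 + 100 + 9) = √334 ≈ 18.2757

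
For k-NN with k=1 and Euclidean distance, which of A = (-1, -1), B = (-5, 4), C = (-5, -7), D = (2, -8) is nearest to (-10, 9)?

Distances: d(A) ≈ 13.4536, d(B) ≈ 7.0711, d(C) ≈ 16.7631, d(D) ≈ 20.8087. Nearest: B = (-5, 4) with distance 7.0711.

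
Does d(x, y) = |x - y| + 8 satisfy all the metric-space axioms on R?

No. d fails identity of indiscernibles (specifically d(x,x) = 0): d(-1, -1) = |-1 - (-1)| + 8 = 0 + 8 = 8 ≠ 0.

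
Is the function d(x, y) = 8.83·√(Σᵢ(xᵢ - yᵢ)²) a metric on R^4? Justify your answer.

Yes. The L2 (Euclidean) norm induces a metric on R^4, and multiplying a metric by a positive constant 8.83 > 0 preserves all four axioms: non-negativity (8.83·||x-y|| ≥ 0), identity (8.83·||x-y|| = 0 ⟺ ||x-y|| = 0 ⟺ x = y), symmetry (||x-y|| = ||y-x||), and the triangle inequality (8.83·||x-z|| ≤ 8.83·||x-y|| + 8.83·||y-z||). So d is a metric.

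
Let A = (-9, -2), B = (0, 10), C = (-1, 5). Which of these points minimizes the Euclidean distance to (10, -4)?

Distances: d(A) ≈ 19.105, d(B) ≈ 17.2047, d(C) ≈ 14.2127. Nearest: C = (-1, 5) with distance 14.2127.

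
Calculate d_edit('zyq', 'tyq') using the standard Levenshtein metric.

Let D[i][j] be the edit distance between the first i characters of 'zyq' and the first j characters of 'tyq', with D[i][0] = i, D[0][j] = j, and D[i][j] = D[i-1][j-1] if the characters match, else 1 + min(D[i-1][j], D[i][j-1], D[i-1][j-1]). Filling the table (rows: prefixes of 'zyq', columns: prefixes of 'tyq'):
     ε  t  y  q
  ε  0  1  2  3
  z  1  1  2  3
  y  2  2  1  2
  q  3  3  2  1
The bottom-right entry gives D[3][3] = 1, so no sequence of fewer than 1 edit works. Backtracking through the table gives one optimal edit sequence (1 edit):
  zyq → tyq (sub z→t @1)
Edit distance = 1.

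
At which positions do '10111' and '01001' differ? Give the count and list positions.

Differing positions: 1, 2, 3, 4. Hamming distance = 4.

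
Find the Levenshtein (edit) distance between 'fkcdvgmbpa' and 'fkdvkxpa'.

Let D[i][j] be the edit distance between the first i characters of 'fkcdvgmbpa' and the first j characters of 'fkdvkxpa', with D[i][0] = i, D[0][j] = j, and D[i][j] = D[i-1][j-1] if the characters match, else 1 + min(D[i-1][j], D[i][j-1], D[i-1][j-1]). Filling the table (rows: prefixes of 'fkcdvgmbpa', columns: prefixes of 'fkdvkxpa'):
     ε  f  k  d  v  k  x  p  a
  ε  0  1  2  3  4  5  6  7  8
  f  1  0  1  2  3  4  5  6  7
  k  2  1  0  1  2  3  4  5  6
  c  3  2  1  1  2  3  4  5  6
  d  4  3  2  1  2  3  4  5  6
  v  5  4  3  2  1  2  3  4  5
  g  6  5  4  3  2  2  3  4  5
  m  7  6  5  4  3  3  3  4  5
  b  8  7  6  5  4  4  4  4  5
  p  9  8  7  6  5  5  5  4  5
  a 10  9  8  7  6  6  6  5  4
The bottom-right entry gives D[10][8] = 4, so no sequence of fewer than 4 edits works. Backtracking through the table gives one optimal edit sequence (4 edits):
  fkcdvgmbpa → fkdvgmbpa (del c @3)
  fkdvgmbpa → fkdvmbpa (del g @5)
  fkdvmbpa → fkdvkbpa (sub m→k @5)
  fkdvkbpa → fkdvkxpa (sub b→x @6)
Edit distance = 4.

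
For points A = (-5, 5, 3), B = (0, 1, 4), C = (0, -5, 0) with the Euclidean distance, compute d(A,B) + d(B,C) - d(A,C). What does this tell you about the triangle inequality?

d(A,B) = √(5² + 4² + 1²) = √42 ≈ 6.4807, d(B,C) = √(0² + 6² + 4²) = √52 ≈ 7.2111, d(A,C) = √(5² + 10² + 3²) = √134 ≈ 11.5758.
d(A,B) + d(B,C) - d(A,C) = 6.4807 + 7.2111 - 11.5758 = 13.6918 - 11.5758 = 2.116 (to 4 decimal places). This is ≥ 0, so the triangle inequality holds for these points.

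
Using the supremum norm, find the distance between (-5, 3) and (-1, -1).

max(|x_i - y_i|) = max(|-5 - (-1)|, |3 - (-1)|) = max(4, 4) = 4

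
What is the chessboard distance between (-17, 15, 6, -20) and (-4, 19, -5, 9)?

max(|x_i - y_i|) = max(|-17 - (-4)|, |15 - 19|, |6 - (-5)|, |-20 - 9|) = max(13, 4, 11, 29) = 29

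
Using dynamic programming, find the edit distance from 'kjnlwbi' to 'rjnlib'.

Let D[i][j] be the edit distance between the first i characters of 'kjnlwbi' and the first j characters of 'rjnlib', with D[i][0] = i, D[0][j] = j, and D[i][j] = D[i-1][j-1] if the characters match, else 1 + min(D[i-1][j], D[i][j-1], D[i-1][j-1]). Filling the table (rows: prefixes of 'kjnlwbi', columns: prefixes of 'rjnlib'):
     ε  r  j  n  l  i  b
  ε  0  1  2  3  4  5  6
  k  1  1  2  3  4  5  6
  j  2  2  1  2  3  4  5
  n  3  3  2  1  2  3  4
  l  4  4  3  2  1  2  3
  w  5  5  4  3  2  2  3
  b  6  6  5  4  3  3  2
  i  7  7  6  5  4  3  3
The bottom-right entry gives D[7][6] = 3, so no sequence of fewer than 3 edits works. Backtracking through the table gives one optimal edit sequence (3 edits):
  kjnlwbi → rjnlwbi (sub k→r @1)
  rjnlwbi → rjnlibi (sub w→i @5)
  rjnlibi → rjnlib (del i @7)
Edit distance = 3.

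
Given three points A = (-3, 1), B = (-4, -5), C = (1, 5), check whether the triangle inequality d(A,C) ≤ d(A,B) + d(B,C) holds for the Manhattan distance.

d(A,B) = 1 + 6 = 7, d(B,C) = 5 + 10 = 15, d(A,C) = 4 + 4 = 8.
d(A,C) = 8 ≤ 7 + 15 = 22. Triangle inequality is satisfied.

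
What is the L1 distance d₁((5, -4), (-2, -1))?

Σ|x_i - y_i| = |5 - (-2)| + |-4 - (-1)| = 7 + 3 = 10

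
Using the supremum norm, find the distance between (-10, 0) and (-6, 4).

max(|x_i - y_i|) = max(|-10 - (-6)|, |0 - 4|) = max(4, 4) = 4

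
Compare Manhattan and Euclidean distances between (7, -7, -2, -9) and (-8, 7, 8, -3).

L1 = |7 - (-8)| + |-7 - 7| + |-2 - 8| + |-9 - (-3)| = 15 + 14 + 10 + 6 = 45
L2 = √(15² + 14² + 10² + 6²) = √557 ≈ 23.6008
L1 ≥ L2 always (equality iff movement is along one axis); L1 > L2 here.
Ratio L1/L2 = 45/√557 ≈ 1.9067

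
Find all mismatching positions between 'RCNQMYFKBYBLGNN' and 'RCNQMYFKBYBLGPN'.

Differing positions: 14. Hamming distance = 1.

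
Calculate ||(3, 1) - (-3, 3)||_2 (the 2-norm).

(Σ|x_i - y_i|^2)^(1/2) = (|3 - (-3)|^2 + |1 - 3|^2)^(1/2)
= (6^2 + 2^2)^(1/2) = (36 + 4)^(1/2) = (40)^(1/2) ≈ 6.3246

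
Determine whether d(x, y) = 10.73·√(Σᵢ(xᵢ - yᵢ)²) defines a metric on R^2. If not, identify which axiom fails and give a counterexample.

Yes. The L2 (Euclidean) norm induces a metric on R^2, and multiplying a metric by a positive constant 10.73 > 0 preserves all four axioms: non-negativity (10.73·||x-y|| ≥ 0), identity (10.73·||x-y|| = 0 ⟺ ||x-y|| = 0 ⟺ x = y), symmetry (||x-y|| = ||y-x||), and the triangle inequality (10.73·||x-z|| ≤ 10.73·||x-y|| + 10.73·||y-z||). So d is a metric.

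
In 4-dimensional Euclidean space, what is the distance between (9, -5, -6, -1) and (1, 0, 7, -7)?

√(Σ(x_i - y_i)²) = √((9 - 1)² + (-5 - 0)² + (-6 - 7)² + (-1 - (-7))²)
= √(8² + (-5)² + (-13)² + 6²) = √(64 + 25 + 169 + 36) = √294 ≈ 17.1464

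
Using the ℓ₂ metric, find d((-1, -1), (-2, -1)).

√(Σ(x_i - y_i)²) = √((-1 - (-2))² + (-1 - (-1))²)
= √(1² + 0²) = √(1 + 0) = √1 = 1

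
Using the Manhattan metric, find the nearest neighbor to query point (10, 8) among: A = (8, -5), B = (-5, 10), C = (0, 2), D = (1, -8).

Distances: d(A) = 15, d(B) = 17, d(C) = 16, d(D) = 25. Nearest: A = (8, -5) with distance 15.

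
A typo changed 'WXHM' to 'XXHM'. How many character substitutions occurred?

Differing positions: 1. Hamming distance = 1.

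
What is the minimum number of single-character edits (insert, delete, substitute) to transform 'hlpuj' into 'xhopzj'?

Let D[i][j] be the edit distance between the first i characters of 'hlpuj' and the first j characters of 'xhopzj', with D[i][0] = i, D[0][j] = j, and D[i][j] = D[i-1][j-1] if the characters match, else 1 + min(D[i-1][j], D[i][j-1], D[i-1][j-1]). Filling the table (rows: prefixes of 'hlpuj', columns: prefixes of 'xhopzj'):
     ε  x  h  o  p  z  j
  ε  0  1  2  3  4  5  6
  h  1  1  1  2  3  4  5
  l  2  2  2  2  3  4  5
  p  3  3  3  3  2  3  4
  u  4  4  4  4  3  3  4
  j  5  5  5  5  4  4  3
The bottom-right entry gives D[5][6] = 3, so no sequence of fewer than 3 edits works. Backtracking through the table gives one optimal edit sequence (3 edits):
  hlpuj → xhlpuj (ins x @1)
  xhlpuj → xhopuj (sub l→o @3)
  xhopuj → xhopzj (sub u→z @5)
Edit distance = 3.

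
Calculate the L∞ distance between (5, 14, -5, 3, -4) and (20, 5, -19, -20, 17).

max(|x_i - y_i|) = max(|5 - 20|, |14 - 5|, |-5 - (-19)|, |3 - (-20)|, |-4 - 17|) = max(15, 9, 14, 23, 21) = 23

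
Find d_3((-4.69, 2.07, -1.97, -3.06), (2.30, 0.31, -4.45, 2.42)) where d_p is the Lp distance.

(Σ|x_i - y_i|^3)^(1/3) = (|-4.69 - 2.3|^3 + |2.07 - 0.31|^3 + |-1.97 - (-4.45)|^3 + |-3.06 - 2.42|^3)^(1/3)
= (6.99^3 + 1.76^3 + 2.48^3 + 5.48^3)^(1/3) ≈ (341.5321 + 5.4518 + 15.253 + 164.5666)^(1/3) = (526.8035)^(1/3) ≈ 8.0764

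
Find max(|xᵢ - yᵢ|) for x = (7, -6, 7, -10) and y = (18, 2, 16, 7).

max(|x_i - y_i|) = max(|7 - 18|, |-6 - 2|, |7 - 16|, |-10 - 7|) = max(11, 8, 9, 17) = 17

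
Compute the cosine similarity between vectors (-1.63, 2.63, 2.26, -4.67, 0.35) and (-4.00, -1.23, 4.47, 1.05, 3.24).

With u = (-1.63, 2.63, 2.26, -4.67, 0.35), v = (-4.00, -1.23, 4.47, 1.05, 3.24):
u·v = (-1.63)·(-4) + 2.63·(-1.23) + 2.26·4.47 + (-4.67)·1.05 + 0.35·3.24 = 6.52 + (-3.2349) + 10.1022 + (-4.9035) + 1.134 = 9.6178.
|u| = √((-1.63)² + 2.63² + 2.26² + (-4.67)² + 0.35²) = √(2.6569 + 6.9169 + 5.1076 + 21.8089 + 0.1225) = √36.6128, |v| = √((-4)² + (-1.23)² + 4.47² + 1.05² + 3.24²) = √(16 + 1.5129 + 19.9809 + 1.1025 + 10.4976) = √49.0939.
cos θ = (u·v)/(|u||v|) = 9.6178/(√36.6128·√49.0939) ≈ 0.2269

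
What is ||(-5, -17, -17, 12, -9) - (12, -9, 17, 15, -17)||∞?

max(|x_i - y_i|) = max(|-5 - 12|, |-17 - (-9)|, |-17 - 17|, |12 - 15|, |-9 - (-17)|) = max(17, 8, 34, 3, 8) = 34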